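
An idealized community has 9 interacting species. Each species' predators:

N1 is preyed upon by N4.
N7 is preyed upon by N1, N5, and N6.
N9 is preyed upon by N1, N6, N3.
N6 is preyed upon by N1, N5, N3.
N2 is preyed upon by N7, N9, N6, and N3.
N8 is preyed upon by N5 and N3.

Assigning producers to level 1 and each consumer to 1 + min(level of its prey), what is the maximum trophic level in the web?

Producers (level 1): N2, N8.
Following each consumer down to its lowest-level prey: N2 → N9 → N1 → N4 (levels 1 through 4).
All prey of N4 (N1 3) are at level 3 or above, so N4 is at level 1 + 3 = 4.
Every consumer has at least one prey at level 3 or below, so none exceeds level 4.

4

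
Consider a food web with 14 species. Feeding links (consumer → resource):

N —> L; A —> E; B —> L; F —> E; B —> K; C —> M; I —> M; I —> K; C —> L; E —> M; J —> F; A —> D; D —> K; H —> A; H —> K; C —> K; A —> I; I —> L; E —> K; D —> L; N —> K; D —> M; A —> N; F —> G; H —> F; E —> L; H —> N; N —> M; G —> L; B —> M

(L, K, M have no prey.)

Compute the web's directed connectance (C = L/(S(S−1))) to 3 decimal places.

The web has S = 14 species and L = 30 feeding links.
C = L / (S(S−1)) = 30 / 182 = 0.1648 ≈ 0.165.

C = 0.165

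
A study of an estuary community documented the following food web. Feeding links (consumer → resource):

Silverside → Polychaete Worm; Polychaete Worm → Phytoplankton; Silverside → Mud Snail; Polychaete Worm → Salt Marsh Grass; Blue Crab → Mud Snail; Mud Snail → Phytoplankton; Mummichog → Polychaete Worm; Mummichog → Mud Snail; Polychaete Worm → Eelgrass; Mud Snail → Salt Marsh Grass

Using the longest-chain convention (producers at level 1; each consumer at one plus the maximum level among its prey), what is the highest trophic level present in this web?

3

Producers (level 1): Salt Marsh Grass, Phytoplankton, Eelgrass.
Salt Marsh Grass → Mud Snail → Silverside gives Silverside level 3.
No species has a prey at level 3, so no species reaches level 4.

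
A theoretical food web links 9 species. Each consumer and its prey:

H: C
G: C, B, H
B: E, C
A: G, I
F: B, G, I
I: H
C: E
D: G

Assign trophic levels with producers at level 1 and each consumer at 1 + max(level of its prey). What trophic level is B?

Trophic level 3

E is a producer → level 1.
C eats E → level 2.
B eats C (level 2); other prey at levels: E 1 → level 3.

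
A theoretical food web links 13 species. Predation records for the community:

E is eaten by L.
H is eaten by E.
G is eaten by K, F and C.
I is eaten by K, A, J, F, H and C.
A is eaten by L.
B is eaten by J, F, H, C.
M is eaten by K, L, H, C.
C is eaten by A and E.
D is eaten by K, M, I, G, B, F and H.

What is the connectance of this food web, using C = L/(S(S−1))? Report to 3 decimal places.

The web has S = 13 species and L = 29 feeding links.
C = L / (S(S−1)) = 29 / 156 = 0.1859 ≈ 0.186.

C = 0.186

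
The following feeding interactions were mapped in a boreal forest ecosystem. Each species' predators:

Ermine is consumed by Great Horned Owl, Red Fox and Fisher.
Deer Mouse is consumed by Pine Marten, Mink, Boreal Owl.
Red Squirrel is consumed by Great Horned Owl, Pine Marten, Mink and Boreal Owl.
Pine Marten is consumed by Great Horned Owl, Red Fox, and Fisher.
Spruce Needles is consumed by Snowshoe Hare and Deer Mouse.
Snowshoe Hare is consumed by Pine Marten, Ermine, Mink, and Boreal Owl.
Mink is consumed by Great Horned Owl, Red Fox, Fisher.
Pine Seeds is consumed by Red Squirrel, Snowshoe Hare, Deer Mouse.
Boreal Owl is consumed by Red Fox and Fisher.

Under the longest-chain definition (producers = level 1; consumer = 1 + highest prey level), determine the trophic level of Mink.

Spruce Needles is a producer → level 1.
Snowshoe Hare eats Spruce Needles (level 1); other prey at levels: Pine Seeds 1 → level 2.
Mink eats Snowshoe Hare (level 2); other prey at levels: Deer Mouse 2, Red Squirrel 2 → level 3.

Trophic level 3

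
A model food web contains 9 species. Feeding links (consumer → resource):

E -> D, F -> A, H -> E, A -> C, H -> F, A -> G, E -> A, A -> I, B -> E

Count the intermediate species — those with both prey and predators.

Intermediate species (has both prey and predators): A, F, E.
Count: 3.

3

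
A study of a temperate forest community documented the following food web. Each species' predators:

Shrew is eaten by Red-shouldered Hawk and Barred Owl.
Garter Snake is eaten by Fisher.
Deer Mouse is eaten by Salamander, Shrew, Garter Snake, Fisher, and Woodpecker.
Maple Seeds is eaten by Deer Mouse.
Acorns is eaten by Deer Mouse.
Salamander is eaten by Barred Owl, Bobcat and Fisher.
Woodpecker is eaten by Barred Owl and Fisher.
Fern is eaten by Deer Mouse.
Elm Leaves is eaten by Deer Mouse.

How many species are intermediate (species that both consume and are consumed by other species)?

Intermediate species (has both prey and predators): Deer Mouse, Garter Snake, Shrew, Salamander, Woodpecker.
Count: 5.

5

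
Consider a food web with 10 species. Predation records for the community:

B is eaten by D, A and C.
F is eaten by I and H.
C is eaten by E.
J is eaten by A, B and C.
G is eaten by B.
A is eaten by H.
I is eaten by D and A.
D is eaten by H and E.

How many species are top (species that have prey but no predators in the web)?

2

Top species (has prey, but nothing eats it): E, H.
Count: 2.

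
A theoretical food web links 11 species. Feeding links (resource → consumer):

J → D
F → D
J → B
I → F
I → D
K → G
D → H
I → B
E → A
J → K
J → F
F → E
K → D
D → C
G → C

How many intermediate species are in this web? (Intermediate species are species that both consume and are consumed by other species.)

5

Intermediate species (has both prey and predators): F, K, E, G, D.
Count: 5.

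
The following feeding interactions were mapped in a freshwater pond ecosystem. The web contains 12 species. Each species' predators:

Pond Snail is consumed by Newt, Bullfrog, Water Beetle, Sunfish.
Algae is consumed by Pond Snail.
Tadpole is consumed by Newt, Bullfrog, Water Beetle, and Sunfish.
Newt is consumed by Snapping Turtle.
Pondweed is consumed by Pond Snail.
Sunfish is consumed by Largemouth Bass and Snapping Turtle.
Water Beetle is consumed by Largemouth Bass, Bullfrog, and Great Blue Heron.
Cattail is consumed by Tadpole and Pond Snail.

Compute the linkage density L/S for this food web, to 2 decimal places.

L/S = 1.50

There are L = 18 links among S = 12 species.
L/S = 18/12 = 1.5000 ≈ 1.50.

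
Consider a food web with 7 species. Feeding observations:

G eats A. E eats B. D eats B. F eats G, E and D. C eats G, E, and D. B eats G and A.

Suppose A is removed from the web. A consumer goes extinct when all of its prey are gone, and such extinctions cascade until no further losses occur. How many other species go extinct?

Remove A.
Round 1: G (all prey gone) → extinct.
Round 2: B (all prey gone) → extinct.
Round 3: E (all prey gone), D (all prey gone) → extinct.
Round 4: F (all prey gone), C (all prey gone) → extinct.
No further losses. Total secondary extinctions: 6.

6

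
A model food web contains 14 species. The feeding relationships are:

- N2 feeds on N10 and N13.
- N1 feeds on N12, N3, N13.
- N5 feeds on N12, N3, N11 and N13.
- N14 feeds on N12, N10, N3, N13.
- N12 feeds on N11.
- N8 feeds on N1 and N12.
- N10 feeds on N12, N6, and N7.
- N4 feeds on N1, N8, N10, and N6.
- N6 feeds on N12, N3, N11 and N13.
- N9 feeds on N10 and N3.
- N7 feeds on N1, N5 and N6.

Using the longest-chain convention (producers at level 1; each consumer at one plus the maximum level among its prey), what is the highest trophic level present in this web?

6

Producers (level 1): N11, N13, N3.
N11 → N12 → N5 → N7 → N10 → N14 gives N14 level 6.
No species has a prey at level 6, so no species reaches level 7.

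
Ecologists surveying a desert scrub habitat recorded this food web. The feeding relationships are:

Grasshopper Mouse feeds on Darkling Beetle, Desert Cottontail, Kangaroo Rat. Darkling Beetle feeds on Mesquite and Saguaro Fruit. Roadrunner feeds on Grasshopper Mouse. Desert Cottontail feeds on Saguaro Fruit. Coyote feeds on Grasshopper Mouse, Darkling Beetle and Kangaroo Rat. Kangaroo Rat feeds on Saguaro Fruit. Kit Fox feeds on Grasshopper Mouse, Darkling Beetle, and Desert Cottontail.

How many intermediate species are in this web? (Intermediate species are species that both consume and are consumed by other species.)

Intermediate species (has both prey and predators): Darkling Beetle, Kangaroo Rat, Desert Cottontail, Grasshopper Mouse.
Count: 4.

4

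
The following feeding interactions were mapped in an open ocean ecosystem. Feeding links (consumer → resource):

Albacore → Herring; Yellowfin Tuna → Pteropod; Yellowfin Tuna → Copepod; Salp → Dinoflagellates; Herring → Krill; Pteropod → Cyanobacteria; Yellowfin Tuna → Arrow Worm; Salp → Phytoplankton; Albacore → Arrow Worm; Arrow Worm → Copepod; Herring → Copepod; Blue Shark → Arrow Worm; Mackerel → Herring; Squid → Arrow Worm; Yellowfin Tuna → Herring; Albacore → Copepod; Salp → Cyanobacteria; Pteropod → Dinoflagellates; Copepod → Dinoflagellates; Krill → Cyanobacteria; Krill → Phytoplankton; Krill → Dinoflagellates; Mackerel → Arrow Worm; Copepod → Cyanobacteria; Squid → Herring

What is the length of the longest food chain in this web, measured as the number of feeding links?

3 links

One longest chain: Cyanobacteria → Copepod → Arrow Worm → Squid.
It has 4 species and 3 links.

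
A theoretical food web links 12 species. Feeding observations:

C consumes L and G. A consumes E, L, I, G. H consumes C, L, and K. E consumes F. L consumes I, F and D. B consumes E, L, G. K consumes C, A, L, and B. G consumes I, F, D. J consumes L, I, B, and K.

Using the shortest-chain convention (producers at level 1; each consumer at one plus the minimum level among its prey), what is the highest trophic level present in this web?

3

Producers (level 1): D, I, F.
Following each consumer down to its lowest-level prey: D → L → C (levels 1 through 3).
All prey of C (L 2, G 2) are at level 2 or above, so C is at level 1 + 2 = 3.
Every consumer has at least one prey at level 2 or below, so none exceeds level 3.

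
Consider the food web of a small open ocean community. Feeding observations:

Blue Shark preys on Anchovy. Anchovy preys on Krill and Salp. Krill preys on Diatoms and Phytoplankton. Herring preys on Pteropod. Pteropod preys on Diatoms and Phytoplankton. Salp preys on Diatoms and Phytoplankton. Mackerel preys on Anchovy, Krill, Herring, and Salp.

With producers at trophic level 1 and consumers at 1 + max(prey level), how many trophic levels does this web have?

Producers (level 1): Diatoms, Phytoplankton.
Diatoms → Salp → Anchovy → Blue Shark gives Blue Shark level 4.
No species has a prey at level 4, so no species reaches level 5.

4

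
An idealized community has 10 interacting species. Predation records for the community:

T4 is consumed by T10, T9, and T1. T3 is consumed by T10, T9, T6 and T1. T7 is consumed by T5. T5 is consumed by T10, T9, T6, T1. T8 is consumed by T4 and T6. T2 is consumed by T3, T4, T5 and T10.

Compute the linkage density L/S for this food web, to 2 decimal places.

L/S = 1.80

There are L = 18 links among S = 10 species.
L/S = 18/10 = 1.8000 ≈ 1.80.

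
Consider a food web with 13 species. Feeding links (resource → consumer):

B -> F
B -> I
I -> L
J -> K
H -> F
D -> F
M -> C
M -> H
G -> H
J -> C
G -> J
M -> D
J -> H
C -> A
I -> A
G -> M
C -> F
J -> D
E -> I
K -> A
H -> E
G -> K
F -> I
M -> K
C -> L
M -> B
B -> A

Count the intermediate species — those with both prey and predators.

10

Intermediate species (has both prey and predators): J, M, K, C, B, H, D, E, F, I.
Count: 10.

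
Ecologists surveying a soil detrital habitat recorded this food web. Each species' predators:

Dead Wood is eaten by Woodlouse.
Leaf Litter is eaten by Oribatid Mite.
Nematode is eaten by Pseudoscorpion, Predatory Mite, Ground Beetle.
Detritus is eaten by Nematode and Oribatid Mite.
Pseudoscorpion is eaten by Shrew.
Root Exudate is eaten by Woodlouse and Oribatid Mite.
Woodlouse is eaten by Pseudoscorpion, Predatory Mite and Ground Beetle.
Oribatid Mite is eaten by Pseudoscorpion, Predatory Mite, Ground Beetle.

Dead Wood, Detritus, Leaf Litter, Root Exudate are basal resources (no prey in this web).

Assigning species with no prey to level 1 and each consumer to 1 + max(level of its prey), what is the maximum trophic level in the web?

Basal resources (level 1): Dead Wood, Detritus, Leaf Litter, Root Exudate.
Detritus → Oribatid Mite → Pseudoscorpion → Shrew gives Shrew level 4.
No species has a prey at level 4, so no species reaches level 5.

4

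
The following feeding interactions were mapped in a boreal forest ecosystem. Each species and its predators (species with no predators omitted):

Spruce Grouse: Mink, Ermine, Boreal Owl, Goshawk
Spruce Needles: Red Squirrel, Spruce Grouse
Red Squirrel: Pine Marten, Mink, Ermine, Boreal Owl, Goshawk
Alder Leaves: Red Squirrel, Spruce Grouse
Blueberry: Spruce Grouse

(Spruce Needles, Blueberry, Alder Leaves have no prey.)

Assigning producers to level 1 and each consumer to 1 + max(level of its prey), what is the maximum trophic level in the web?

Producers (level 1): Spruce Needles, Blueberry, Alder Leaves.
Spruce Needles → Red Squirrel → Ermine gives Ermine level 3.
No species has a prey at level 3, so no species reaches level 4.

3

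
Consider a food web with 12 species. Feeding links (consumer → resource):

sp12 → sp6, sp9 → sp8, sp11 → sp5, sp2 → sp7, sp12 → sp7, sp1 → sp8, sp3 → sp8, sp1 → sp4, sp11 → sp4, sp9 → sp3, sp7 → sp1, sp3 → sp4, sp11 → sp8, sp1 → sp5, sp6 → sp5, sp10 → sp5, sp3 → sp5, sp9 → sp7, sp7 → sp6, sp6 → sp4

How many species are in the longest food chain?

4 species

One longest chain: sp4 → sp6 → sp7 → sp2.
It has 4 species and 3 links.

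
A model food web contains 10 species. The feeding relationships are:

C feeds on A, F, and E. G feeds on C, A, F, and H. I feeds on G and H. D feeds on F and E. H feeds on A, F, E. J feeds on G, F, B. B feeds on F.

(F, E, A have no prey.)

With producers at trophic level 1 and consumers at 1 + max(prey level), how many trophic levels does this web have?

4

Producers (level 1): F, E, A.
F → H → G → J gives J level 4.
No species has a prey at level 4, so no species reaches level 5.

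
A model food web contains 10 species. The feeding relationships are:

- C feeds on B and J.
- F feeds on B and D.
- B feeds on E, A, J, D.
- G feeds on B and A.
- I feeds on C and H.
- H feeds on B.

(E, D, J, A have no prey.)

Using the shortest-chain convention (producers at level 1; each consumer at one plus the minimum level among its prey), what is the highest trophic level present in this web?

Producers (level 1): E, D, J, A.
Following each consumer down to its lowest-level prey: J → C → I (levels 1 through 3).
All prey of I (C 2, H 3) are at level 2 or above, so I is at level 1 + 2 = 3.
Every consumer has at least one prey at level 2 or below, so none exceeds level 3.

3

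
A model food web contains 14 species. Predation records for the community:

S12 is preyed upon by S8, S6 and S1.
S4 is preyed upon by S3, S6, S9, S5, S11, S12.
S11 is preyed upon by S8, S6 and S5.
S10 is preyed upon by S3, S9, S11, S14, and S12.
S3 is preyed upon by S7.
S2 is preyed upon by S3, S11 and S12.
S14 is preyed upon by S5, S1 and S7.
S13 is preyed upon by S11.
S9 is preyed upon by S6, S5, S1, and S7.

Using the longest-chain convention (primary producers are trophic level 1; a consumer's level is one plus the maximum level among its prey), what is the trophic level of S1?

S4 is a producer → level 1.
S9 eats S4 (level 1); other prey at levels: S10 1 → level 2.
S1 eats S9 (level 2); other prey at levels: S14 2, S12 2 → level 3.

Trophic level 3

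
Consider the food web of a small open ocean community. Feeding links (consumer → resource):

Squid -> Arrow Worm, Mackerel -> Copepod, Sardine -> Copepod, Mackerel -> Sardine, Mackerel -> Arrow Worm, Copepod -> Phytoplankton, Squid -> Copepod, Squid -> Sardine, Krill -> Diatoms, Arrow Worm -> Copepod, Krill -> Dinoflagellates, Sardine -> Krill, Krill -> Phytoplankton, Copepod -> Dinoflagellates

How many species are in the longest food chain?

4 species

One longest chain: Dinoflagellates → Copepod → Sardine → Squid.
It has 4 species and 3 links.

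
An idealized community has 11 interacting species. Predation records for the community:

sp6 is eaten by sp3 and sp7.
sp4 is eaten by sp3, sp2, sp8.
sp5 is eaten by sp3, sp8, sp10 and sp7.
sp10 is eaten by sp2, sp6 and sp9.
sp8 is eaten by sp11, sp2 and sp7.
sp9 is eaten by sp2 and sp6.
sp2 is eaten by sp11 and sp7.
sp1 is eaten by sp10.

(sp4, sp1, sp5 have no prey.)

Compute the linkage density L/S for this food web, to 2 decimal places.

L/S = 1.82

There are L = 20 links among S = 11 species.
L/S = 20/11 = 1.8182 ≈ 1.82.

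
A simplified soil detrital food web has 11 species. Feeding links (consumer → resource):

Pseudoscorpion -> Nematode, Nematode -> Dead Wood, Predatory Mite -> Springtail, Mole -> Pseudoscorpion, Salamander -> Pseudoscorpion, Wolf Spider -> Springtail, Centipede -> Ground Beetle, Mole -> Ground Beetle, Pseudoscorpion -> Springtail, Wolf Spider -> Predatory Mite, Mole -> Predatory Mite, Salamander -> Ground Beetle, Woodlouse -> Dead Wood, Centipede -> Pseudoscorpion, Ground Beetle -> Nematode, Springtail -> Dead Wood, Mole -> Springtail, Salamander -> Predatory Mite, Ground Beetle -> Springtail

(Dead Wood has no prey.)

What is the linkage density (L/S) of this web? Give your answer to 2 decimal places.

L/S = 1.73

There are L = 19 links among S = 11 species.
L/S = 19/11 = 1.7273 ≈ 1.73.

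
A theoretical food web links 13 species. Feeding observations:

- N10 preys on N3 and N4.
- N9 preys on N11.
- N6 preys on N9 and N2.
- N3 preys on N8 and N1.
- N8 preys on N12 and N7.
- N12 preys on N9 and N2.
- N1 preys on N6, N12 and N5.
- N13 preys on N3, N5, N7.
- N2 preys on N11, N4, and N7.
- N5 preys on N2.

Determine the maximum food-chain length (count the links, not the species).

5 links

One longest chain: N4 → N2 → N12 → N8 → N3 → N10.
It has 6 species and 5 links.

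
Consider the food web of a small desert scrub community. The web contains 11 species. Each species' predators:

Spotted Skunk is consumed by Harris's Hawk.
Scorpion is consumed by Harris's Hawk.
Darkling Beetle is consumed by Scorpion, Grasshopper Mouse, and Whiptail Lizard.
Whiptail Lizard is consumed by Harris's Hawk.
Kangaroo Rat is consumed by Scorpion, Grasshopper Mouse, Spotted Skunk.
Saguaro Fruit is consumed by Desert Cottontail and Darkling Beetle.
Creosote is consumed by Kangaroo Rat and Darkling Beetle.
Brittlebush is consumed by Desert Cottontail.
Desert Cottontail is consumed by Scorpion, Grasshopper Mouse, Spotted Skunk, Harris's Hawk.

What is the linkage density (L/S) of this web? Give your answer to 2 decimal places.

There are L = 18 links among S = 11 species.
L/S = 18/11 = 1.6364 ≈ 1.64.

L/S = 1.64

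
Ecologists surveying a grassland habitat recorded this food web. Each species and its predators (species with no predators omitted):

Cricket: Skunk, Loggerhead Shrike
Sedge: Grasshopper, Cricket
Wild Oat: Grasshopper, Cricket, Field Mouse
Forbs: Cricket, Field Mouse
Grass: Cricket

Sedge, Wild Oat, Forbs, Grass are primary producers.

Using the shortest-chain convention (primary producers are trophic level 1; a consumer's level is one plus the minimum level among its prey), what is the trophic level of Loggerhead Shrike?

Sedge is a producer → level 1.
Cricket eats Sedge → level 2.
Loggerhead Shrike eats Cricket → level 3.
No prey of Loggerhead Shrike is below level 2, so 3 is the minimum.

Trophic level 3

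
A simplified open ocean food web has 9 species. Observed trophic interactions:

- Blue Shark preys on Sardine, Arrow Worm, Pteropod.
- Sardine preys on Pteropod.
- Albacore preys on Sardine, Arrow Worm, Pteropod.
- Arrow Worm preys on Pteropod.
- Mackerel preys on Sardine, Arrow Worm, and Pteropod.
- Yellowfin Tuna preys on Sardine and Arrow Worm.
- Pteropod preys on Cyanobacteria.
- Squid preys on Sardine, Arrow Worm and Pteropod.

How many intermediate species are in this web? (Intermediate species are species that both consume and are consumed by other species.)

3

Intermediate species (has both prey and predators): Pteropod, Arrow Worm, Sardine.
Count: 3.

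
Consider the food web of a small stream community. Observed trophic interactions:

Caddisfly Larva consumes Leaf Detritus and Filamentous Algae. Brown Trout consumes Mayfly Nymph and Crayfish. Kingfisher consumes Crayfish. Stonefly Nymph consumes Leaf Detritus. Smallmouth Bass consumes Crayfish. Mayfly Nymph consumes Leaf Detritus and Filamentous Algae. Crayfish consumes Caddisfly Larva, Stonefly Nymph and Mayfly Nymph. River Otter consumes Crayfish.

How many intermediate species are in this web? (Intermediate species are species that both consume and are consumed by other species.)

Intermediate species (has both prey and predators): Stonefly Nymph, Mayfly Nymph, Caddisfly Larva, Crayfish.
Count: 4.

4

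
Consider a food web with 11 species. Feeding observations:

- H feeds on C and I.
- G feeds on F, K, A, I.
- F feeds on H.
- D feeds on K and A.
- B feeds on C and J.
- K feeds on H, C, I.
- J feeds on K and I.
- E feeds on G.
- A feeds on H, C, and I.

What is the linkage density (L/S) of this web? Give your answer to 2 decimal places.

There are L = 20 links among S = 11 species.
L/S = 20/11 = 1.8182 ≈ 1.82.

L/S = 1.82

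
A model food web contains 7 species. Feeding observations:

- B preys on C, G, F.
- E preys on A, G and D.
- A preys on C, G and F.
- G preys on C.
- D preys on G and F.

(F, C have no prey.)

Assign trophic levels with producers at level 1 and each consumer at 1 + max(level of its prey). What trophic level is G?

C is a producer → level 1.
G eats C → level 2.

Trophic level 2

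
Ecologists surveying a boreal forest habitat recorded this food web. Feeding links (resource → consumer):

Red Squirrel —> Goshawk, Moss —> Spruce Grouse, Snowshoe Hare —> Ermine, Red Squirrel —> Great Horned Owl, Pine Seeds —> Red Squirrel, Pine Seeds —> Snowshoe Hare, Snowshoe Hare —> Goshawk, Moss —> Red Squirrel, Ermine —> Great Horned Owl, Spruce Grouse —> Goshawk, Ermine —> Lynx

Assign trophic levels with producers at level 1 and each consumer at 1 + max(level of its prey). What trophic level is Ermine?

Pine Seeds is a producer → level 1.
Snowshoe Hare eats Pine Seeds → level 2.
Ermine eats Snowshoe Hare → level 3.

Trophic level 3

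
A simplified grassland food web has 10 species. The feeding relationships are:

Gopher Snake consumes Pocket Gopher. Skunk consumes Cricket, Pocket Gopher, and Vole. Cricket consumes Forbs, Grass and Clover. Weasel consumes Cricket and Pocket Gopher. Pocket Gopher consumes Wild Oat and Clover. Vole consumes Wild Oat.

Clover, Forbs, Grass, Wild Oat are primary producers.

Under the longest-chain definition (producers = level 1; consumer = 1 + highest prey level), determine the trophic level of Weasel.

Clover is a producer → level 1.
Cricket eats Clover (level 1); other prey at levels: Forbs 1, Grass 1 → level 2.
Weasel eats Cricket (level 2); other prey at levels: Pocket Gopher 2 → level 3.

Trophic level 3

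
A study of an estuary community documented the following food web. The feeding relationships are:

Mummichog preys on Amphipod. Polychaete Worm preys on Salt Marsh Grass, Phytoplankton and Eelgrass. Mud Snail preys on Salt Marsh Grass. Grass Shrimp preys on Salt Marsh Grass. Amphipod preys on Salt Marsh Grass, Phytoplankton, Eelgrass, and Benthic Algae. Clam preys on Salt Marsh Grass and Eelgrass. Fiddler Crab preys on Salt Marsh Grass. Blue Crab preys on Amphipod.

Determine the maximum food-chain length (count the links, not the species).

2 links

One longest chain: Benthic Algae → Amphipod → Blue Crab.
It has 3 species and 2 links.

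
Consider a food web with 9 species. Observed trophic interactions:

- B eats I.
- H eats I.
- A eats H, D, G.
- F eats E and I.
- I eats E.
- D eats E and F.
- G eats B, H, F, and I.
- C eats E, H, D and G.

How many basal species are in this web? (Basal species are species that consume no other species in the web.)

Basal species (no prey listed): E.
Count: 1.

1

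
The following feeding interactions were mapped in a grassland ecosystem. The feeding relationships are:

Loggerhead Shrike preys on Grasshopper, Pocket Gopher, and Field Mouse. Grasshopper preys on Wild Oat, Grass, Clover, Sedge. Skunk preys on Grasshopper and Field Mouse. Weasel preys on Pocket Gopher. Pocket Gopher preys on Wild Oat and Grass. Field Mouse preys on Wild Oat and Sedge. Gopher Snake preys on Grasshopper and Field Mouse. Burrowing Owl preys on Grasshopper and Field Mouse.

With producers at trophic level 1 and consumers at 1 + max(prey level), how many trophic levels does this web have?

3

Producers (level 1): Wild Oat, Clover, Sedge, Grass.
Wild Oat → Field Mouse → Loggerhead Shrike gives Loggerhead Shrike level 3.
No species has a prey at level 3, so no species reaches level 4.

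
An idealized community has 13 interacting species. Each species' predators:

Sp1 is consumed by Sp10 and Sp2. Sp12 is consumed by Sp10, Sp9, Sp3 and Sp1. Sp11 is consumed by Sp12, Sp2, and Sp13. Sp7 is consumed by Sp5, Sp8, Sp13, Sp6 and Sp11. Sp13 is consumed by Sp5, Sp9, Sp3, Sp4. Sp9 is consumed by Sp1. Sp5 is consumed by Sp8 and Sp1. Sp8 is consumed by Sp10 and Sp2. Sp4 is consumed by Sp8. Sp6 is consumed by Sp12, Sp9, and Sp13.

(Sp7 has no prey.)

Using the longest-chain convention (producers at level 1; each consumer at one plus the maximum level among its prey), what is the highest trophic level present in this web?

6

Producers (level 1): Sp7.
Sp7 → Sp6 → Sp13 → Sp9 → Sp1 → Sp10 gives Sp10 level 6.
No species has a prey at level 6, so no species reaches level 7.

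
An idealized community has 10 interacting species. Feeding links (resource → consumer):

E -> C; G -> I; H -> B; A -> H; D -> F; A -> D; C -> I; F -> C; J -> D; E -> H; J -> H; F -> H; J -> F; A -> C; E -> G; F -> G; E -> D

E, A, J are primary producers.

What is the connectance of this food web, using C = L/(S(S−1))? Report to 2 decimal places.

C = 0.19

The web has S = 10 species and L = 17 feeding links.
C = L / (S(S−1)) = 17 / 90 = 0.1889 ≈ 0.19.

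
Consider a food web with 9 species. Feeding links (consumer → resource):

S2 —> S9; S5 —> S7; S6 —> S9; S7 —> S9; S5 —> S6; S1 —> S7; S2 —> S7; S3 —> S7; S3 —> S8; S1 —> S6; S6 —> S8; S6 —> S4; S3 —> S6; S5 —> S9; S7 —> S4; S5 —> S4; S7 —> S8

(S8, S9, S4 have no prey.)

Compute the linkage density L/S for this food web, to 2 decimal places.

L/S = 1.89

There are L = 17 links among S = 9 species.
L/S = 17/9 = 1.8889 ≈ 1.89.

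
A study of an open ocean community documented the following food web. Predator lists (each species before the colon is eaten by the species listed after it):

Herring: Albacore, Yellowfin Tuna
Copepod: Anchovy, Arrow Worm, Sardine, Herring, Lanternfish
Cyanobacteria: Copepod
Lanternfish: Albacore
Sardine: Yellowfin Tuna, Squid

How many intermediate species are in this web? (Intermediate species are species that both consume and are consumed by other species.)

Intermediate species (has both prey and predators): Copepod, Sardine, Herring, Lanternfish.
Count: 4.

4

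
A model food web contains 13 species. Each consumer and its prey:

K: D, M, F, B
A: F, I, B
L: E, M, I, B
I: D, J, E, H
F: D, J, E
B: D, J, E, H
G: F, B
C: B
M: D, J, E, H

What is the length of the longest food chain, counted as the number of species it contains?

3 species

One longest chain: D → M → K.
It has 3 species and 2 links.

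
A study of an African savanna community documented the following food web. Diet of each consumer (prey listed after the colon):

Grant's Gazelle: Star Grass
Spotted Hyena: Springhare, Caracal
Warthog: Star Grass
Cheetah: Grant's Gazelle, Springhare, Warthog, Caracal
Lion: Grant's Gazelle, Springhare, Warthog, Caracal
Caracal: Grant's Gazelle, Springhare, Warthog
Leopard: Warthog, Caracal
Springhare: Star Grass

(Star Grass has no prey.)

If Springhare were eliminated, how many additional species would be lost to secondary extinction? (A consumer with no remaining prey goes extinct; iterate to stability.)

0

Remove Springhare.
Every predator of it retains at least one other prey: Caracal still has Grant's Gazelle, Warthog; Spotted Hyena still has Caracal; Cheetah still has Grant's Gazelle, Warthog, Caracal; Lion still has Grant's Gazelle, Warthog, Caracal.
No consumer loses all prey, so no secondary extinctions occur.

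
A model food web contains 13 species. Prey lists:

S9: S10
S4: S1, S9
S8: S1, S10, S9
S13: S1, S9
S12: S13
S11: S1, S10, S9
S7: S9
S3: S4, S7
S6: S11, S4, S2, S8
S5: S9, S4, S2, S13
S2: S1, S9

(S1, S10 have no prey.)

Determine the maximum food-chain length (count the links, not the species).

One longest chain: S10 → S9 → S8 → S6.
It has 4 species and 3 links.

3 links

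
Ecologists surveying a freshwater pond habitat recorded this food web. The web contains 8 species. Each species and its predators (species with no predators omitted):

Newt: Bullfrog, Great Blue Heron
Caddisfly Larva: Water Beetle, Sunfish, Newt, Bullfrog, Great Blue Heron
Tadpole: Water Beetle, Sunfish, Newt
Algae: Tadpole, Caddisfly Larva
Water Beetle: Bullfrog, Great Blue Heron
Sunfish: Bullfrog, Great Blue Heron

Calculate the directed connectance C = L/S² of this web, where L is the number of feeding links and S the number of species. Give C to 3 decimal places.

C = 0.250

The web has S = 8 species and L = 16 feeding links.
C = L / S² = 16 / 64 = 0.2500 ≈ 0.250.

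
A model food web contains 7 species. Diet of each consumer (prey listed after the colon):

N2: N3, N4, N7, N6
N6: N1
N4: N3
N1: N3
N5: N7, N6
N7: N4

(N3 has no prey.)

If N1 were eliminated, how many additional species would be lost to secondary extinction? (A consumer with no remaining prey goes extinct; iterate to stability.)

1

Remove N1.
Round 1: N6 (all prey gone) → extinct.
No further losses. Total secondary extinctions: 1.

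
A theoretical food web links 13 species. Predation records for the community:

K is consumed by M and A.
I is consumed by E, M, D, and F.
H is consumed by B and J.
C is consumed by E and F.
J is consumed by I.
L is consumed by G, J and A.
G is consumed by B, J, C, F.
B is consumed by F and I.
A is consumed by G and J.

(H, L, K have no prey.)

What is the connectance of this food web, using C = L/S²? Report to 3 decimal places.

C = 0.130

The web has S = 13 species and L = 22 feeding links.
C = L / S² = 22 / 169 = 0.1302 ≈ 0.130.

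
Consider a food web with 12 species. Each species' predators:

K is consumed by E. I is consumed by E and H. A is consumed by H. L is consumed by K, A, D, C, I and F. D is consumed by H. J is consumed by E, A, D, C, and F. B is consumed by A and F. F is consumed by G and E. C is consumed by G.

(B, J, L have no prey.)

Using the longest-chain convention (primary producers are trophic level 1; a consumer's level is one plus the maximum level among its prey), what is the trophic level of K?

Trophic level 2

L is a producer → level 1.
K eats L → level 2.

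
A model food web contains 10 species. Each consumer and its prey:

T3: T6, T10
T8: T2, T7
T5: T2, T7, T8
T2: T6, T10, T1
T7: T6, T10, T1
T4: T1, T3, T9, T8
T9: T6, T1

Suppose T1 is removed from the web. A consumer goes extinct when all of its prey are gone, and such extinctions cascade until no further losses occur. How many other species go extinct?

0

Remove T1.
Every predator of it retains at least one other prey: T9 still has T6; T2 still has T6, T10; T7 still has T6, T10; T4 still has T3, T9, T8.
No consumer loses all prey, so no secondary extinctions occur.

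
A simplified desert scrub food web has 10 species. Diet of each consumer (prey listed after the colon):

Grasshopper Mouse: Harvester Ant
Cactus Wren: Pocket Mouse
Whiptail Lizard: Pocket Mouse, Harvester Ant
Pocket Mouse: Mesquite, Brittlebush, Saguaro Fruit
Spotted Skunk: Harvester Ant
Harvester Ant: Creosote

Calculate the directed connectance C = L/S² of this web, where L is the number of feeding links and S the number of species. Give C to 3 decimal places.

C = 0.090

The web has S = 10 species and L = 9 feeding links.
C = L / S² = 9 / 100 = 0.0900 ≈ 0.090.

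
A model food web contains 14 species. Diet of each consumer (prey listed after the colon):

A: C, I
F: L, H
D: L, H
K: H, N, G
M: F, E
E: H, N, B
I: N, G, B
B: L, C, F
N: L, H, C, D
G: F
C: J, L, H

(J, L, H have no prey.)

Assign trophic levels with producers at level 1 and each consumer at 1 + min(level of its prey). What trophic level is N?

L is a producer → level 1.
N eats L → level 2.

Trophic level 2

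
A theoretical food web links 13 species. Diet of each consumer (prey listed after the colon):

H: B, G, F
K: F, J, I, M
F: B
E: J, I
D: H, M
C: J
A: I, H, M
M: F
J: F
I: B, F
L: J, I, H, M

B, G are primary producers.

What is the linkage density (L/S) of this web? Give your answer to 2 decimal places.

There are L = 24 links among S = 13 species.
L/S = 24/13 = 1.8462 ≈ 1.85.

L/S = 1.85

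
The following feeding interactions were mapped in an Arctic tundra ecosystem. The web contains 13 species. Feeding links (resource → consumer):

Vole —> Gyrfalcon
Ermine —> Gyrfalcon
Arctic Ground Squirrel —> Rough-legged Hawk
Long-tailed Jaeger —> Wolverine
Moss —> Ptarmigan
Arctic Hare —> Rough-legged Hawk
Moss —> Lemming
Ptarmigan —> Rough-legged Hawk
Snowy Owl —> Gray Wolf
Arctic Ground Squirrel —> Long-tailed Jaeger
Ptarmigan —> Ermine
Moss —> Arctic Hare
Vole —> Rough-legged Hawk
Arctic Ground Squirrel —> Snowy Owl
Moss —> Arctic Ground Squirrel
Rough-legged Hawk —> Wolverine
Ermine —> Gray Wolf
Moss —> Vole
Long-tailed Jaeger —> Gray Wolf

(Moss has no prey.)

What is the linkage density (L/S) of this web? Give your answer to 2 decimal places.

There are L = 19 links among S = 13 species.
L/S = 19/13 = 1.4615 ≈ 1.46.

L/S = 1.46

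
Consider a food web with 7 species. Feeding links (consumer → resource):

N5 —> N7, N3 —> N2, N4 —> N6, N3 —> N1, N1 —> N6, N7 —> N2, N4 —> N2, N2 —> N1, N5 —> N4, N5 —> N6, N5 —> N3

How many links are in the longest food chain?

4 links

One longest chain: N6 → N1 → N2 → N3 → N5.
It has 5 species and 4 links.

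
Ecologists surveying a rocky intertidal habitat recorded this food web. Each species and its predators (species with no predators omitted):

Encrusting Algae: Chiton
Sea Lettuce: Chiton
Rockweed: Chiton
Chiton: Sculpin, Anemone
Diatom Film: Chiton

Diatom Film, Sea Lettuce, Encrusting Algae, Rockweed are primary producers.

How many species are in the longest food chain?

3 species

One longest chain: Diatom Film → Chiton → Sculpin.
It has 3 species and 2 links.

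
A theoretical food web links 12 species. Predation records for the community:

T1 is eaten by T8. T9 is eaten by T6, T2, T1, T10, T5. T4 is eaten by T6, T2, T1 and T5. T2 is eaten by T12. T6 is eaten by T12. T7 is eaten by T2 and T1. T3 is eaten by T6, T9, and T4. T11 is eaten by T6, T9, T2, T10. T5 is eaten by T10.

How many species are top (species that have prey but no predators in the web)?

Top species (has prey, but nothing eats it): T10, T8, T12.
Count: 3.

3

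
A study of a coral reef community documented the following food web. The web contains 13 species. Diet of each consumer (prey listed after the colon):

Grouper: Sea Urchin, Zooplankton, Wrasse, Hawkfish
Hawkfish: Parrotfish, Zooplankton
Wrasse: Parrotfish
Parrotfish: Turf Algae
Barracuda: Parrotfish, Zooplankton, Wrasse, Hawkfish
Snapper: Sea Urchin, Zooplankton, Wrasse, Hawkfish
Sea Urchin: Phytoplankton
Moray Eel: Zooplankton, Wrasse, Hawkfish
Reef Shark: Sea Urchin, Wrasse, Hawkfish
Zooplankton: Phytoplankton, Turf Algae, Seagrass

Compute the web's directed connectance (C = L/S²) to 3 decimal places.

The web has S = 13 species and L = 26 feeding links.
C = L / S² = 26 / 169 = 0.1538 ≈ 0.154.

C = 0.154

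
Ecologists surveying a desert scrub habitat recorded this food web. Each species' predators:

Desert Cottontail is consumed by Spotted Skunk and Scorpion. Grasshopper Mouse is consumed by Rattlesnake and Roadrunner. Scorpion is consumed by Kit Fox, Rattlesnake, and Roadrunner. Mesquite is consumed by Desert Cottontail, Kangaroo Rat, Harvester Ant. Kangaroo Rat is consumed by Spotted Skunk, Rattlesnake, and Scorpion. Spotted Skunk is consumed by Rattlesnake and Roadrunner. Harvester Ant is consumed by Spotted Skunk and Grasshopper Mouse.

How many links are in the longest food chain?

One longest chain: Mesquite → Kangaroo Rat → Scorpion → Rattlesnake.
It has 4 species and 3 links.

3 links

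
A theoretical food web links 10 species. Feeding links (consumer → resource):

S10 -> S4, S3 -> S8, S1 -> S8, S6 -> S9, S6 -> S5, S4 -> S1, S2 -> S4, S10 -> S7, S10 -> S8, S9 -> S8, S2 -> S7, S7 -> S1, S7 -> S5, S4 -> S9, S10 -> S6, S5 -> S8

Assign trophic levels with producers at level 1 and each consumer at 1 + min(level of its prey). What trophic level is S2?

S8 is a producer → level 1.
S1 eats S8 → level 2.
S7 eats S1 → level 3.
S2 eats S7 → level 4.
No prey of S2 is below level 3, so 4 is the minimum.

Trophic level 4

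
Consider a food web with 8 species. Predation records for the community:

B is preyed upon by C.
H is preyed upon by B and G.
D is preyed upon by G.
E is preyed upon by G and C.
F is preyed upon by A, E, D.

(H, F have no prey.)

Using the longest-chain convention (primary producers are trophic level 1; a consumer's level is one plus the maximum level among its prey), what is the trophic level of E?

Trophic level 2

F is a producer → level 1.
E eats F → level 2.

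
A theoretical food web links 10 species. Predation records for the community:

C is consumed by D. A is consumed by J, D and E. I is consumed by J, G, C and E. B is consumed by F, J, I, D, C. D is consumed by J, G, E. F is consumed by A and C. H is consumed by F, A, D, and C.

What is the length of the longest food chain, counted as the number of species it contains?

5 species

One longest chain: H → F → A → D → E.
It has 5 species and 4 links.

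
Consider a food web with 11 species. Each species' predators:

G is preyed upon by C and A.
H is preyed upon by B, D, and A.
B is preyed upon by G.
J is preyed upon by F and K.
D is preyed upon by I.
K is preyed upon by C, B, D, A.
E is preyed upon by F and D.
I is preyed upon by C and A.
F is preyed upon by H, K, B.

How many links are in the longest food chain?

5 links

One longest chain: E → F → K → D → I → C.
It has 6 species and 5 links.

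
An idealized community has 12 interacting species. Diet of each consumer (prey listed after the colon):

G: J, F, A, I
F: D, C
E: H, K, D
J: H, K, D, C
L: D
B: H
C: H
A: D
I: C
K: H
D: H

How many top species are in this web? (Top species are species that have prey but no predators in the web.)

4

Top species (has prey, but nothing eats it): B, E, L, G.
Count: 4.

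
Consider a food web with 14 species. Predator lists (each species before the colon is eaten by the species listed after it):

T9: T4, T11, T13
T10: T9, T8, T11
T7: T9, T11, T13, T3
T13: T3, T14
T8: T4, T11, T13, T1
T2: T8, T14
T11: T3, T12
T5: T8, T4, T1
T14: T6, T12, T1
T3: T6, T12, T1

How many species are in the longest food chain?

One longest chain: T10 → T9 → T13 → T3 → T6.
It has 5 species and 4 links.

5 species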